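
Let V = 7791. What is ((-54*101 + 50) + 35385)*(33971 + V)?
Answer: 1252066522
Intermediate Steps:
((-54*101 + 50) + 35385)*(33971 + V) = ((-54*101 + 50) + 35385)*(33971 + 7791) = ((-5454 + 50) + 35385)*41762 = (-5404 + 35385)*41762 = 29981*41762 = 1252066522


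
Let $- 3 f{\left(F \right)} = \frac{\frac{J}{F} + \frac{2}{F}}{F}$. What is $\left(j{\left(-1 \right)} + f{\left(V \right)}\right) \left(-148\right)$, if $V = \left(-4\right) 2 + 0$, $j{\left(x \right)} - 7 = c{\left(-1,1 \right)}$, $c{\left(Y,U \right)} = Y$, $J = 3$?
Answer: $- \frac{42439}{48} \approx -884.15$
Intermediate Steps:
$j{\left(x \right)} = 6$ ($j{\left(x \right)} = 7 - 1 = 6$)
$V = -8$ ($V = -8 + 0 = -8$)
$f{\left(F \right)} = - \frac{5}{3 F^{2}}$ ($f{\left(F \right)} = - \frac{\left(\frac{3}{F} + \frac{2}{F}\right) \frac{1}{F}}{3} = - \frac{\frac{5}{F} \frac{1}{F}}{3} = - \frac{5 \frac{1}{F^{2}}}{3} = - \frac{5}{3 F^{2}}$)
$\left(j{\left(-1 \right)} + f{\left(V \right)}\right) \left(-148\right) = \left(6 - \frac{5}{3 \cdot 64}\right) \left(-148\right) = \left(6 - \frac{5}{192}\right) \left(-148\right) = \frac{1147}{192} \left(-148\right) = - \frac{42439}{48}$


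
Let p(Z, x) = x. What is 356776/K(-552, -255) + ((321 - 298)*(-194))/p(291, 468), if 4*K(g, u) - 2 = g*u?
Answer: 9951157/16469154 ≈ 0.60423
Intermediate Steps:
K(g, u) = 1/2 + g*u/4 (K(g, u) = 1/2 + (g*u)/4 = 1/2 + g*u/4)
356776/K(-552, -255) + ((321 - 298)*(-194))/p(291, 468) = 356776/(1/2 + (1/4)*(-552)*(-255)) + ((321 - 298)*(-194))/468 = 356776/(1/2 + 35190) + (23*(-194))*(1/468) = 356776/(70381/2) - 4462*1/468 = 356776*(2/70381) - 2231/234 = 713552/70381 - 2231/234 = 9951157/16469154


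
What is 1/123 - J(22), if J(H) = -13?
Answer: 1600/123 ≈ 13.008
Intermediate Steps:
1/123 - J(22) = 1/123 - 1*(-13) = 1/123 + 13 = 1600/123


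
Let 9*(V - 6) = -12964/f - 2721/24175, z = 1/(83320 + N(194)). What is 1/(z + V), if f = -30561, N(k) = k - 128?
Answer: 554459328220950/3345962096624809 ≈ 0.16571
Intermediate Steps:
N(k) = -128 + k
z = 1/83386 (z = 1/(83320 + (-128 + 194)) = 1/(83320 + 66) = 1/83386 ≈ 1.1992e-5)
V = 40126105669/6649309575 (V = 6 + (-12964/(-30561) - 2721/24175)/9 = 6 + (-12964*(-1/30561) - 2721*1/24175)/9 = 6 + (12964/30561 - 2721/24175)/9 = 6 + (⅑)*(230248219/738812175) = 6 + 230248219/6649309575 = 40126105669/6649309575 ≈ 6.0346)
1/(z + V) = 1/(1/83386 + 40126105669/6649309575) = 1/(3345962096624809/554459328220950) = 554459328220950/3345962096624809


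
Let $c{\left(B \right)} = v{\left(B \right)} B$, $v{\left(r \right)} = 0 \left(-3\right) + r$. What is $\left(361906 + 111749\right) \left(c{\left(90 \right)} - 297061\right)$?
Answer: $-136867822455$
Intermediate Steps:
$v{\left(r \right)} = r$ ($v{\left(r \right)} = 0 + r = r$)
$c{\left(B \right)} = B^{2}$ ($c{\left(B \right)} = B B = B^{2}$)
$\left(361906 + 111749\right) \left(c{\left(90 \right)} - 297061\right) = \left(361906 + 111749\right) \left(90^{2} - 297061\right) = 473655 \left(8100 - 297061\right) = 473655 \left(-288961\right) = -136867822455$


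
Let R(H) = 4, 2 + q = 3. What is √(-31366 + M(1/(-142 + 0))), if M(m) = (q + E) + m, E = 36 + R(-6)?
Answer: 3*I*√70181938/142 ≈ 176.99*I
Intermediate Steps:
q = 1 (q = -2 + 3 = 1)
E = 40 (E = 36 + 4 = 40)
M(m) = 41 + m (M(m) = (1 + 40) + m = 41 + m)
√(-31366 + M(1/(-142 + 0))) = √(-31366 + (41 + 1/(-142 + 0))) = √(-31366 + (41 + 1/(-142))) = √(-31366 + (41 - 1/142)) = √(-31366 + 5821/142) = √(-4448151/142) = 3*I*√70181938/142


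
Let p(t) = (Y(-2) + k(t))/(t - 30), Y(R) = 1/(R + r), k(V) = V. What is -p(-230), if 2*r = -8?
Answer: -1381/1560 ≈ -0.88526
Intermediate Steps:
r = -4 (r = (½)*(-8) = -4)
Y(R) = 1/(-4 + R) (Y(R) = 1/(R - 4) = 1/(-4 + R))
p(t) = (-⅙ + t)/(-30 + t) (p(t) = (1/(-4 - 2) + t)/(t - 30) = (1/(-6) + t)/(-30 + t) = (-⅙ + t)/(-30 + t))
-p(-230) = -(-⅙ - 230)/(-30 - 230) = -(-1381)/((-260)*6) = -(-1)*(-1381)/(260*6) = -1*1381/1560 = -1381/1560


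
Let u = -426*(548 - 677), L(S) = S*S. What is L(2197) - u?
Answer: 4771855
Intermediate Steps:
L(S) = S²
u = 54954 (u = -426*(-129) = 54954)
L(2197) - u = 2197² - 1*54954 = 4826809 - 54954 = 4771855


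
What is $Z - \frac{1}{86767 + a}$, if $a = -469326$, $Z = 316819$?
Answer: $\frac{121201959822}{382559} \approx 3.1682 \cdot 10^{5}$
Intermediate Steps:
$Z - \frac{1}{86767 + a} = 316819 - \frac{1}{86767 - 469326} = 316819 - \frac{1}{-382559} = 316819 - - \frac{1}{382559} = 316819 + \frac{1}{382559} = \frac{121201959822}{382559}$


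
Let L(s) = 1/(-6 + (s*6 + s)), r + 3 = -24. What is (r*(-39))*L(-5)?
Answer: -1053/41 ≈ -25.683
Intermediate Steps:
r = -27 (r = -3 - 24 = -27)
L(s) = 1/(-6 + 7*s) (L(s) = 1/(-6 + (6*s + s)) = 1/(-6 + 7*s))
(r*(-39))*L(-5) = (-27*(-39))/(-6 + 7*(-5)) = 1053/(-6 - 35) = 1053/(-41) = 1053*(-1/41) = -1053/41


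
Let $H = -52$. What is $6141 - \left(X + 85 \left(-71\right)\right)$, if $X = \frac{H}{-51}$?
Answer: $\frac{620924}{51} \approx 12175.0$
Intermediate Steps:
$X = \frac{52}{51}$ ($X = - \frac{52}{-51} = \left(-52\right) \left(- \frac{1}{51}\right) = \frac{52}{51} \approx 1.0196$)
$6141 - \left(X + 85 \left(-71\right)\right) = 6141 - \left(\frac{52}{51} + 85 \left(-71\right)\right) = 6141 - \left(\frac{52}{51} - 6035\right) = 6141 - - \frac{307733}{51} = 6141 + \frac{307733}{51} = \frac{620924}{51}$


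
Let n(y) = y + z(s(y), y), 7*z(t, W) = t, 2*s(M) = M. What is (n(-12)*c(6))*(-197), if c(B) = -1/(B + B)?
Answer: -2955/14 ≈ -211.07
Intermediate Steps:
s(M) = M/2
z(t, W) = t/7
n(y) = 15*y/14 (n(y) = y + (y/2)/7 = y + y/14 = 15*y/14)
c(B) = -1/(2*B)
(n(-12)*c(6))*(-197) = (((15/14)*(-12))*(-½/6))*(-197) = -(-45)/(7*6)*(-197) = -90/7*(-1/12)*(-197) = (15/14)*(-197) = -2955/14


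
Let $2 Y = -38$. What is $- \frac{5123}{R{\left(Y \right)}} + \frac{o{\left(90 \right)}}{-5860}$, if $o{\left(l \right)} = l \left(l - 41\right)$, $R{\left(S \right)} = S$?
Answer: $\frac{2993699}{11134} \approx 268.88$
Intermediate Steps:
$Y = -19$ ($Y = \frac{1}{2} \left(-38\right) = -19$)
$o{\left(l \right)} = l \left(-41 + l\right)$
$- \frac{5123}{R{\left(Y \right)}} + \frac{o{\left(90 \right)}}{-5860} = - \frac{5123}{-19} + \frac{90 \left(-41 + 90\right)}{-5860} = \left(-5123\right) \left(- \frac{1}{19}\right) + 90 \cdot 49 \left(- \frac{1}{5860}\right) = \frac{5123}{19} + 4410 \left(- \frac{1}{5860}\right) = \frac{5123}{19} - \frac{441}{586} = \frac{2993699}{11134}$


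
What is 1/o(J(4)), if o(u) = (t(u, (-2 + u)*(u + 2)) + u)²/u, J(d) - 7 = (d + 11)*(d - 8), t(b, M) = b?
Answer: -1/212 ≈ -0.0047170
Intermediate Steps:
J(d) = 7 + (-8 + d)*(11 + d) (J(d) = 7 + (d + 11)*(d - 8) = 7 + (11 + d)*(-8 + d) = 7 + (-8 + d)*(11 + d))
o(u) = 4*u (o(u) = (u + u)²/u = (2*u)²/u = (4*u²)/u = 4*u)
1/o(J(4)) = 1/(4*(-81 + 4² + 3*4)) = 1/(4*(-81 + 16 + 12)) = 1/(4*(-53)) = 1/(-212) = -1/212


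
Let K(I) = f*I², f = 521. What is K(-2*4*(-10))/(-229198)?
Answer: -1667200/114599 ≈ -14.548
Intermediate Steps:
K(I) = 521*I²
K(-2*4*(-10))/(-229198) = (521*(-2*4*(-10))²)/(-229198) = (521*(-8*(-10))²)*(-1/229198) = (521*80²)*(-1/229198) = (521*6400)*(-1/229198) = 3334400*(-1/229198) = -1667200/114599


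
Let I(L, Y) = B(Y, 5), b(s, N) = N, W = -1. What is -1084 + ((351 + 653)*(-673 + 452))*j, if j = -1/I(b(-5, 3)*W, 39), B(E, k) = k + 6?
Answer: 209960/11 ≈ 19087.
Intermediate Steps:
B(E, k) = 6 + k
I(L, Y) = 11 (I(L, Y) = 6 + 5 = 11)
j = -1/11 ≈ -0.090909
-1084 + ((351 + 653)*(-673 + 452))*j = -1084 + ((351 + 653)*(-673 + 452))*(-1/11) = -1084 + (1004*(-221))*(-1/11) = -1084 - 221884*(-1/11) = -1084 + 221884/11 = 209960/11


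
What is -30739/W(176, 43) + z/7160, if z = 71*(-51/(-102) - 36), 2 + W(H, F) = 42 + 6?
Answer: -220207183/329360 ≈ -668.59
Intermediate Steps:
W(H, F) = 46 (W(H, F) = -2 + (42 + 6) = -2 + 48 = 46)
z = -5041/2 (z = 71*(-51*(-1/102) - 36) = 71*(1/2 - 36) = 71*(-71/2) = -5041/2 ≈ -2520.5)
-30739/W(176, 43) + z/7160 = -30739/46 - 5041/2/7160 = -30739*1/46 - 5041/2*1/7160 = -30739/46 - 5041/14320 = -220207183/329360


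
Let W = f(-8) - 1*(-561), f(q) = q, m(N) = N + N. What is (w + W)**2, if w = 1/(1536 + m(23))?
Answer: 765357273409/2502724 ≈ 3.0581e+5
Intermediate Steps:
m(N) = 2*N
w = 1/1582 (w = 1/(1536 + 2*23) = 1/(1536 + 46) = 1/1582 ≈ 0.00063211)
W = 553 (W = -8 - 1*(-561) = -8 + 561 = 553)
(w + W)**2 = (1/1582 + 553)**2 = (874847/1582)**2 = 765357273409/2502724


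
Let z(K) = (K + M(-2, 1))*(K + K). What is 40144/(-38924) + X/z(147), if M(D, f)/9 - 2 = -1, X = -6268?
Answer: -130321253/111575646 ≈ -1.1680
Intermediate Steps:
M(D, f) = 9 (M(D, f) = 18 + 9*(-1) = 18 - 9 = 9)
z(K) = 2*K*(9 + K) (z(K) = (K + 9)*(K + K) = (9 + K)*(2*K) = 2*K*(9 + K))
40144/(-38924) + X/z(147) = 40144/(-38924) - 6268*1/(294*(9 + 147)) = 40144*(-1/38924) - 6268/(2*147*156) = -10036/9731 - 6268/45864 = -10036/9731 - 6268*1/45864 = -10036/9731 - 1567/11466 = -130321253/111575646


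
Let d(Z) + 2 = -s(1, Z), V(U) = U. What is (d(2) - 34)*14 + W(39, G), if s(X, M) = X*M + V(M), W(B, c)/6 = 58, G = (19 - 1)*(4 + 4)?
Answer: -212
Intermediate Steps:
G = 144 (G = 18*8 = 144)
W(B, c) = 348 (W(B, c) = 6*58 = 348)
s(X, M) = M + M*X (s(X, M) = X*M + M = M*X + M = M + M*X)
d(Z) = -2 - 2*Z (d(Z) = -2 - Z*(1 + 1) = -2 - Z*2 = -2 - 2*Z)
(d(2) - 34)*14 + W(39, G) = ((-2 - 2*2) - 34)*14 + 348 = ((-2 - 4) - 34)*14 + 348 = (-6 - 34)*14 + 348 = -40*14 + 348 = -560 + 348 = -212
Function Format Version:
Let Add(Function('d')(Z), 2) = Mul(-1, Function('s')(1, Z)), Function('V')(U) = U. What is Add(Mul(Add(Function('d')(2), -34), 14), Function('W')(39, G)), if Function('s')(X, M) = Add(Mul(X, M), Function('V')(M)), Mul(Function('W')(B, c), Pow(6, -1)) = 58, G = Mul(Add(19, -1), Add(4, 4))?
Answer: -212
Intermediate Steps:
G = 144 (G = Mul(18, 8) = 144)
Function('W')(B, c) = 348 (Function('W')(B, c) = Mul(6, 58) = 348)
Function('s')(X, M) = Add(M, Mul(M, X)) (Function('s')(X, M) = Add(Mul(X, M), M) = Add(Mul(M, X), M) = Add(M, Mul(M, X)))
Function('d')(Z) = Add(-2, Mul(-2, Z)) (Function('d')(Z) = Add(-2, Mul(-1, Mul(Z, Add(1, 1)))) = Add(-2, Mul(-1, Mul(Z, 2))) = Add(-2, Mul(-1, Mul(2, Z))) = Add(-2, Mul(-2, Z)))
Add(Mul(Add(Function('d')(2), -34), 14), Function('W')(39, G)) = Add(Mul(Add(Add(-2, Mul(-2, 2)), -34), 14), 348) = Add(Mul(Add(Add(-2, -4), -34), 14), 348) = Add(Mul(Add(-6, -34), 14), 348) = Add(Mul(-40, 14), 348) = Add(-560, 348) = -212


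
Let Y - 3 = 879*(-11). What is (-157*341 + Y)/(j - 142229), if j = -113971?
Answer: 9029/36600 ≈ 0.24669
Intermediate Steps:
Y = -9666 (Y = 3 + 879*(-11) = 3 - 9669 = -9666)
(-157*341 + Y)/(j - 142229) = (-157*341 - 9666)/(-113971 - 142229) = (-53537 - 9666)/(-256200) = -63203*(-1/256200) = 9029/36600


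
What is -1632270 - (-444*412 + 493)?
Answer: -1449835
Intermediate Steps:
-1632270 - (-444*412 + 493) = -1632270 - (-182928 + 493) = -1632270 - 1*(-182435) = -1632270 + 182435 = -1449835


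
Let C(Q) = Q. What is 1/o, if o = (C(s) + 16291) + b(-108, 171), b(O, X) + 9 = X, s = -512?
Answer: 1/15941 ≈ 6.2731e-5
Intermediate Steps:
b(O, X) = -9 + X
o = 15941 (o = (-512 + 16291) + (-9 + 171) = 15779 + 162 = 15941)
1/o = 1/15941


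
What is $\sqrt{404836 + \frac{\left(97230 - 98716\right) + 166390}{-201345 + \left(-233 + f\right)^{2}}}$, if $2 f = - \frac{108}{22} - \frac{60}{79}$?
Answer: $\frac{2 \sqrt{1225683067842705119621375455}}{110047487945} \approx 636.27$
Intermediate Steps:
$f = - \frac{2463}{869}$ ($f = \frac{- \frac{108}{22} - \frac{60}{79}}{2} = \frac{\left(-108\right) \frac{1}{22} - \frac{60}{79}}{2} = \frac{- \frac{54}{11} - \frac{60}{79}}{2} = \frac{1}{2} \left(- \frac{4926}{869}\right) = - \frac{2463}{869} \approx -2.8343$)
$\sqrt{404836 + \frac{\left(97230 - 98716\right) + 166390}{-201345 + \left(-233 + f\right)^{2}}} = \sqrt{404836 + \frac{\left(97230 - 98716\right) + 166390}{-201345 + \left(-233 - \frac{2463}{869}\right)^{2}}} = \sqrt{404836 + \frac{\left(97230 - 98716\right) + 166390}{-201345 + \left(- \frac{204940}{869}\right)^{2}}} = \sqrt{404836 + \frac{-1486 + 166390}{-201345 + \frac{42000403600}{755161}}} = \sqrt{404836 + \frac{164904}{- \frac{110047487945}{755161}}} = \sqrt{404836 + 164904 \left(- \frac{755161}{110047487945}\right)} = \sqrt{404836 - \frac{124529069544}{110047487945}} = \sqrt{\frac{44551060300632476}{110047487945}} = \frac{2 \sqrt{1225683067842705119621375455}}{110047487945}$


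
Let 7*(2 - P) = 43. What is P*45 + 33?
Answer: -1074/7 ≈ -153.43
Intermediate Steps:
P = -29/7 (P = 2 - ⅐*43 = 2 - 43/7 = -29/7 ≈ -4.1429)
P*45 + 33 = -29/7*45 + 33 = -1305/7 + 33 = -1074/7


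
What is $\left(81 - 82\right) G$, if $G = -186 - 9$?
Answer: $195$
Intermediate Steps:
$G = -195$ ($G = -186 - 9 = -195$)
$\left(81 - 82\right) G = \left(81 - 82\right) \left(-195\right) = \left(-1\right) \left(-195\right) = 195$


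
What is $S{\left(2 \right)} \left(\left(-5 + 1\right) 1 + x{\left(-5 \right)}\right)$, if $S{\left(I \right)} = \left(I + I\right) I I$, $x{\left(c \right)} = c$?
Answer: $-144$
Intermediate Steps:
$S{\left(I \right)} = 2 I^{3}$ ($S{\left(I \right)} = 2 I I I = 2 I^{2} I = 2 I^{3}$)
$S{\left(2 \right)} \left(\left(-5 + 1\right) 1 + x{\left(-5 \right)}\right) = 2 \cdot 2^{3} \left(\left(-5 + 1\right) 1 - 5\right) = 2 \cdot 8 \left(\left(-4\right) 1 - 5\right) = 16 \left(-4 - 5\right) = 16 \left(-9\right) = -144$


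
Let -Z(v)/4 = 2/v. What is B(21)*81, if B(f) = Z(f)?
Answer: -216/7 ≈ -30.857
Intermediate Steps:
Z(v) = -8/v
B(f) = -8/f
B(21)*81 = -8/21*81 = -216/7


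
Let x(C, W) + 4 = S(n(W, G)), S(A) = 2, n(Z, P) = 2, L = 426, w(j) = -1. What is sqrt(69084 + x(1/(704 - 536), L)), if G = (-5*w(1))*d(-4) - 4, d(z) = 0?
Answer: sqrt(69082) ≈ 262.83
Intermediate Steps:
G = -4 (G = -5*(-1)*0 - 4 = 5*0 - 4 = 0 - 4 = -4)
x(C, W) = -2 (x(C, W) = -4 + 2 = -2)
sqrt(69084 + x(1/(704 - 536), L)) = sqrt(69084 - 2) = sqrt(69082)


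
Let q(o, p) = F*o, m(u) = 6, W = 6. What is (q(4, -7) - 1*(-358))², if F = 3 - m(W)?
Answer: 119716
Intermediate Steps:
F = -3 (F = 3 - 1*6 = 3 - 6 = -3)
q(o, p) = -3*o
(q(4, -7) - 1*(-358))² = (-3*4 - 1*(-358))² = (-12 + 358)² = 346² = 119716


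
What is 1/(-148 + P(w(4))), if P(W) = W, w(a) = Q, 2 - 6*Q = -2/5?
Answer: -5/738 ≈ -0.0067751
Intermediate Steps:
Q = 2/5 (Q = 1/3 - (-1)/(3*5) = 1/3 - 1/6*(-2/5) = 1/3 + 1/15 = 2/5 ≈ 0.40000)
w(a) = 2/5
1/(-148 + P(w(4))) = 1/(-148 + 2/5) = 1/(-738/5) = -5/738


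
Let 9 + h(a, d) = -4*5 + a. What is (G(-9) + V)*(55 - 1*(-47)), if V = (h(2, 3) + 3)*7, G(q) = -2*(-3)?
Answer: -16524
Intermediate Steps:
h(a, d) = -29 + a (h(a, d) = -9 + (-4*5 + a) = -9 + (-20 + a) = -29 + a)
G(q) = 6
V = -168 (V = ((-29 + 2) + 3)*7 = (-27 + 3)*7 = -24*7 = -168)
(G(-9) + V)*(55 - 1*(-47)) = (6 - 168)*(55 - 1*(-47)) = -162*(55 + 47) = -162*102 = -16524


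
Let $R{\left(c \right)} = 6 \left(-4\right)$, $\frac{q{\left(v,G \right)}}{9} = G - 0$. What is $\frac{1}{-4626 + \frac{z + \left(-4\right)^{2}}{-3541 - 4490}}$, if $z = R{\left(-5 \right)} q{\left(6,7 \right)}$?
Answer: $- \frac{8031}{37149910} \approx -0.00021618$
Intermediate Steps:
$q{\left(v,G \right)} = 9 G$ ($q{\left(v,G \right)} = 9 \left(G - 0\right) = 9 \left(G + 0\right) = 9 G$)
$R{\left(c \right)} = -24$
$z = -1512$ ($z = - 24 \cdot 9 \cdot 7 = \left(-24\right) 63 = -1512$)
$\frac{1}{-4626 + \frac{z + \left(-4\right)^{2}}{-3541 - 4490}} = \frac{1}{-4626 + \frac{-1512 + \left(-4\right)^{2}}{-3541 - 4490}} = \frac{1}{-4626 + \frac{-1512 + 16}{-8031}} = \frac{1}{-4626 - - \frac{1496}{8031}} = \frac{1}{-4626 + \frac{1496}{8031}} = \frac{1}{- \frac{37149910}{8031}} = - \frac{8031}{37149910}$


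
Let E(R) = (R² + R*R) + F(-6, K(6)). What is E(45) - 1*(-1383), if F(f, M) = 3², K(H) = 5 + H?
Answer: 5442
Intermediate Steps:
F(f, M) = 9
E(R) = 9 + 2*R² (E(R) = (R² + R*R) + 9 = (R² + R²) + 9 = 2*R² + 9 = 9 + 2*R²)
E(45) - 1*(-1383) = (9 + 2*45²) - 1*(-1383) = (9 + 2*2025) + 1383 = (9 + 4050) + 1383 = 4059 + 1383 = 5442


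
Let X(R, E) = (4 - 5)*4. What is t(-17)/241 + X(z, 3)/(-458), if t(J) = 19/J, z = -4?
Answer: 3843/938213 ≈ 0.0040961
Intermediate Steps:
X(R, E) = -4 (X(R, E) = -1*4 = -4)
t(-17)/241 + X(z, 3)/(-458) = (19/(-17))/241 - 4/(-458) = (19*(-1/17))*(1/241) - 4*(-1/458) = -19/17*1/241 + 2/229 = -19/4097 + 2/229 = 3843/938213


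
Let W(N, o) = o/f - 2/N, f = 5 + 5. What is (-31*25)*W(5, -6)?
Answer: 775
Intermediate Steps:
f = 10
W(N, o) = -2/N + o/10 (W(N, o) = o/10 - 2/N = -2/N + o/10)
(-31*25)*W(5, -6) = (-31*25)*(-2/5 + (1/10)*(-6)) = -775*(-2*1/5 - 3/5) = -775*(-2/5 - 3/5) = -775*(-1) = 775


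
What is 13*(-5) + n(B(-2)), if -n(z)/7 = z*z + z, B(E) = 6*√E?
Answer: 439 - 42*I*√2 ≈ 439.0 - 59.397*I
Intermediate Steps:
n(z) = -7*z - 7*z² (n(z) = -7*(z*z + z) = -7*(z² + z) = -7*(z + z²) = -7*z - 7*z²)
13*(-5) + n(B(-2)) = 13*(-5) - 7*6*√(-2)*(1 + 6*√(-2)) = -65 - 7*6*(I*√2)*(1 + 6*(I*√2)) = -65 - 7*6*I*√2*(1 + 6*I*√2) = -65 - 42*I*√2*(1 + 6*I*√2)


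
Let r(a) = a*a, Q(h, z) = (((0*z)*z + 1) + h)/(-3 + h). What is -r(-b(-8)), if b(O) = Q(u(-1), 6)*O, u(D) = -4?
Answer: -576/49 ≈ -11.755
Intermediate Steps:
Q(h, z) = (1 + h)/(-3 + h) (Q(h, z) = ((0*z + 1) + h)/(-3 + h) = ((0 + 1) + h)/(-3 + h) = (1 + h)/(-3 + h))
b(O) = 3*O/7 (b(O) = ((1 - 4)/(-3 - 4))*O = (-3/(-7))*O = (-⅐*(-3))*O = 3*O/7)
r(a) = a²
-r(-b(-8)) = -(-3*(-8)/7)² = -(-1*(-24/7))² = -(24/7)² = -1*576/49 = -576/49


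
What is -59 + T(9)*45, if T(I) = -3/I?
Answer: -74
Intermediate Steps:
-59 + T(9)*45 = -59 - 3/9*45 = -59 - 3*⅑*45 = -59 - ⅓*45 = -59 - 15 = -74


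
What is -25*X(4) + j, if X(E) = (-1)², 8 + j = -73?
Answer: -106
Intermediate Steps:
j = -81 (j = -8 - 73 = -81)
X(E) = 1
-25*X(4) + j = -25*1 - 81 = -25 - 81 = -106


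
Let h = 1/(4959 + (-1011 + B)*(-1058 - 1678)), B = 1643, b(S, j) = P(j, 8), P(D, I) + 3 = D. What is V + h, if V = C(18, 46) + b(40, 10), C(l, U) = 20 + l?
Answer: 77588684/1724193 ≈ 45.000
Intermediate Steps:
P(D, I) = -3 + D
b(S, j) = -3 + j
V = 45 (V = (20 + 18) + (-3 + 10) = 38 + 7 = 45)
h = -1/1724193 (h = 1/(4959 + (-1011 + 1643)*(-1058 - 1678)) = 1/(4959 + 632*(-2736)) = 1/(4959 - 1729152) = 1/(-1724193) = -1/1724193 ≈ -5.7998e-7)
V + h = 45 - 1/1724193 = 77588684/1724193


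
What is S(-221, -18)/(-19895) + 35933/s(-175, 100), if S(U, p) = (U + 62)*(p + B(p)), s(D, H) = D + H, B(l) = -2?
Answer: -143025107/298425 ≈ -479.27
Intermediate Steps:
S(U, p) = (-2 + p)*(62 + U) (S(U, p) = (U + 62)*(p - 2) = (62 + U)*(-2 + p) = (-2 + p)*(62 + U))
S(-221, -18)/(-19895) + 35933/s(-175, 100) = (-124 - 2*(-221) + 62*(-18) - 221*(-18))/(-19895) + 35933/(-175 + 100) = (-124 + 442 - 1116 + 3978)*(-1/19895) + 35933/(-75) = 3180*(-1/19895) + 35933*(-1/75) = -636/3979 - 35933/75 = -143025107/298425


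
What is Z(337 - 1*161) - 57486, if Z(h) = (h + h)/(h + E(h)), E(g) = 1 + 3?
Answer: -2586782/45 ≈ -57484.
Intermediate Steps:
E(g) = 4
Z(h) = 2*h/(4 + h) (Z(h) = (h + h)/(h + 4) = (2*h)/(4 + h) = 2*h/(4 + h))
Z(337 - 1*161) - 57486 = 2*(337 - 1*161)/(4 + (337 - 1*161)) - 57486 = 2*(337 - 161)/(4 + (337 - 161)) - 57486 = 2*176/(4 + 176) - 57486 = 2*176/180 - 57486 = 2*176*(1/180) - 57486 = 88/45 - 57486 = -2586782/45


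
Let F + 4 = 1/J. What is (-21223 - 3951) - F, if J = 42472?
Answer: -1069020241/42472 ≈ -25170.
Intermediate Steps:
F = -169887/42472 (F = -4 + 1/42472 = -169887/42472 ≈ -4.0000)
(-21223 - 3951) - F = (-21223 - 3951) - 1*(-169887/42472) = -25174 + 169887/42472 = -1069020241/42472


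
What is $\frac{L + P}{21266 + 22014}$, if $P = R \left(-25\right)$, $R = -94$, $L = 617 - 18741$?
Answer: $- \frac{7887}{21640} \approx -0.36446$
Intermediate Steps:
$L = -18124$
$P = 2350$ ($P = \left(-94\right) \left(-25\right) = 2350$)
$\frac{L + P}{21266 + 22014} = \frac{-18124 + 2350}{21266 + 22014} = - \frac{15774}{43280} = \left(-15774\right) \frac{1}{43280} = - \frac{7887}{21640}$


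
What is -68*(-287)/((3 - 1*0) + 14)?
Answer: 1148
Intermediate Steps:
-68*(-287)/((3 - 1*0) + 14) = -68*(-287)/((3 + 0) + 14) = -68*(-287)/(3 + 14) = -68*(-287)/17 = -4*(-287) = -68*(-287/17) = 1148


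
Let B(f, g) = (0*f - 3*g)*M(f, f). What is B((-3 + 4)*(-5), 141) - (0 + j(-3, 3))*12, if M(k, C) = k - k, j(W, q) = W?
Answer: 36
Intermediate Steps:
M(k, C) = 0
B(f, g) = 0 (B(f, g) = (0*f - 3*g)*0 = (0 - 3*g)*0 = -3*g*0 = 0)
B((-3 + 4)*(-5), 141) - (0 + j(-3, 3))*12 = 0 - (0 - 3)*12 = 0 - (-3)*12 = 0 - 1*(-36) = 0 + 36 = 36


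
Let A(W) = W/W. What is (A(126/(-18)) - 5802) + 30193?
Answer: 24392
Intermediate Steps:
A(W) = 1
(A(126/(-18)) - 5802) + 30193 = (1 - 5802) + 30193 = -5801 + 30193 = 24392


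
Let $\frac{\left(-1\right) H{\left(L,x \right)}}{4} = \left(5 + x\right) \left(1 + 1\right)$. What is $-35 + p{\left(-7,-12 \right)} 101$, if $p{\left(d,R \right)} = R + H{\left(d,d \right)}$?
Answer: $369$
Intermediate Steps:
$H{\left(L,x \right)} = -40 - 8 x$ ($H{\left(L,x \right)} = - 4 \left(5 + x\right) \left(1 + 1\right) = - 4 \left(5 + x\right) 2 = - 4 \left(10 + 2 x\right) = -40 - 8 x$)
$p{\left(d,R \right)} = -40 + R - 8 d$ ($p{\left(d,R \right)} = R - \left(40 + 8 d\right) = -40 + R - 8 d$)
$-35 + p{\left(-7,-12 \right)} 101 = -35 + \left(-40 - 12 - -56\right) 101 = -35 + \left(-40 - 12 + 56\right) 101 = -35 + 4 \cdot 101 = -35 + 404 = 369$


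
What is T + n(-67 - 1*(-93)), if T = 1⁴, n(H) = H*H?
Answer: 677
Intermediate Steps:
n(H) = H²
T = 1
T + n(-67 - 1*(-93)) = 1 + (-67 - 1*(-93))² = 1 + (-67 + 93)² = 1 + 26² = 1 + 676 = 677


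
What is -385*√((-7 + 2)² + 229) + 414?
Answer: 414 - 385*√254 ≈ -5721.9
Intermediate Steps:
-385*√((-7 + 2)² + 229) + 414 = -385*√((-5)² + 229) + 414 = -385*√(25 + 229) + 414 = -385*√254 + 414 = 414 - 385*√254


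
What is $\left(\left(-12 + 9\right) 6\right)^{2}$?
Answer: $324$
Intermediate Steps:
$\left(\left(-12 + 9\right) 6\right)^{2} = \left(\left(-3\right) 6\right)^{2} = \left(-18\right)^{2} = 324$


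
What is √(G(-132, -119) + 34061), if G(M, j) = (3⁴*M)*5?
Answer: I*√19399 ≈ 139.28*I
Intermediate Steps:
G(M, j) = 405*M (G(M, j) = (81*M)*5 = 405*M)
√(G(-132, -119) + 34061) = √(405*(-132) + 34061) = √(-53460 + 34061) = √(-19399) = I*√19399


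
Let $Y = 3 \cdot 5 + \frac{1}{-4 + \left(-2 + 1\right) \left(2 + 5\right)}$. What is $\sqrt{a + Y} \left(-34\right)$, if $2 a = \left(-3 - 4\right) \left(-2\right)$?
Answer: $- \frac{34 \sqrt{2651}}{11} \approx -159.14$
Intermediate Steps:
$a = 7$ ($a = \frac{\left(-3 - 4\right) \left(-2\right)}{2} = \frac{\left(-7\right) \left(-2\right)}{2} = \frac{1}{2} \cdot 14 = 7$)
$Y = \frac{164}{11}$ ($Y = 15 + \frac{1}{-4 - 7} = 15 + \frac{1}{-11} = 15 - \frac{1}{11} = \frac{164}{11} \approx 14.909$)
$\sqrt{a + Y} \left(-34\right) = \sqrt{7 + \frac{164}{11}} \left(-34\right) = \sqrt{\frac{241}{11}} \left(-34\right) = \frac{\sqrt{2651}}{11} \left(-34\right) = - \frac{34 \sqrt{2651}}{11}$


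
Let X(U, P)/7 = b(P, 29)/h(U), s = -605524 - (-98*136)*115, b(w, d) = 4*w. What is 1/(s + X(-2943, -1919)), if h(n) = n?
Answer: 2943/2728791560 ≈ 1.0785e-6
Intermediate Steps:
s = 927196 (s = -605524 - (-13328)*115 = -605524 - 1*(-1532720) = -605524 + 1532720 = 927196)
X(U, P) = 28*P/U (X(U, P) = 7*((4*P)/U) = 7*(4*P/U) = 28*P/U)
1/(s + X(-2943, -1919)) = 1/(927196 + 28*(-1919)/(-2943)) = 1/(927196 + 28*(-1919)*(-1/2943)) = 1/(927196 + 53732/2943) = 1/(2728791560/2943) = 2943/2728791560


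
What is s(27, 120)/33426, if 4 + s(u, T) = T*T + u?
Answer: 14423/33426 ≈ 0.43149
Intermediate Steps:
s(u, T) = -4 + u + T² (s(u, T) = -4 + (T*T + u) = -4 + (T² + u) = -4 + (u + T²) = -4 + u + T²)
s(27, 120)/33426 = (-4 + 27 + 120²)/33426 = (-4 + 27 + 14400)*(1/33426) = 14423*(1/33426) = 14423/33426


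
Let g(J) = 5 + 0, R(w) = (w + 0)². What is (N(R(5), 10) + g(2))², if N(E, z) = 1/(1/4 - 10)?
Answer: 36481/1521 ≈ 23.985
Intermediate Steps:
R(w) = w²
g(J) = 5
N(E, z) = -4/39 (N(E, z) = 1/(¼ - 10) = 1/(-39/4) = -4/39)
(N(R(5), 10) + g(2))² = (-4/39 + 5)² = (191/39)² = 36481/1521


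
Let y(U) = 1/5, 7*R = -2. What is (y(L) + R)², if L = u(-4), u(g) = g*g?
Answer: 9/1225 ≈ 0.0073469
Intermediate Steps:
R = -2/7 (R = (⅐)*(-2) = -2/7 ≈ -0.28571)
u(g) = g²
L = 16 (L = (-4)² = 16)
y(U) = ⅕
(y(L) + R)² = (⅕ - 2/7)² = (-3/35)² = 9/1225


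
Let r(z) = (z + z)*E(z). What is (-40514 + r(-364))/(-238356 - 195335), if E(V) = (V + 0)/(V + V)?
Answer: 40878/433691 ≈ 0.094256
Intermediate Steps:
E(V) = 1/2 (E(V) = V/((2*V)) = V*(1/(2*V)) = 1/2)
r(z) = z (r(z) = (z + z)*(1/2) = (2*z)*(1/2) = z)
(-40514 + r(-364))/(-238356 - 195335) = (-40514 - 364)/(-238356 - 195335) = -40878/(-433691) = -40878*(-1/433691) = 40878/433691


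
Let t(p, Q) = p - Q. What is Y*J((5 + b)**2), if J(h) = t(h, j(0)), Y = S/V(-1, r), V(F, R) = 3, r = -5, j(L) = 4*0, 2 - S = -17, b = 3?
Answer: 1216/3 ≈ 405.33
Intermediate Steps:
S = 19 (S = 2 - 1*(-17) = 2 + 17 = 19)
j(L) = 0
Y = 19/3 ≈ 6.3333
J(h) = h (J(h) = h - 1*0 = h + 0 = h)
Y*J((5 + b)**2) = 19*(5 + 3)**2/3 = (19/3)*8**2 = (19/3)*64 = 1216/3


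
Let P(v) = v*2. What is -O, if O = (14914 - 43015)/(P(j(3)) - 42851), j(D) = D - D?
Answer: -28101/42851 ≈ -0.65578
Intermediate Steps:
j(D) = 0
P(v) = 2*v
O = 28101/42851 (O = (14914 - 43015)/(2*0 - 42851) = -28101/(0 - 42851) = -28101/(-42851) = -28101*(-1/42851) = 28101/42851 ≈ 0.65578)
-O = -1*28101/42851 = -28101/42851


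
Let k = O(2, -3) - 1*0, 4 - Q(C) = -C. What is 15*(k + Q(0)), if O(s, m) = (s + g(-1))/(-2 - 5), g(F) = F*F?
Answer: 375/7 ≈ 53.571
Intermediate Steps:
g(F) = F²
Q(C) = 4 + C (Q(C) = 4 - (-1)*C = 4 + C)
O(s, m) = -⅐ - s/7 (O(s, m) = (s + (-1)²)/(-2 - 5) = (s + 1)/(-7) = (1 + s)*(-⅐) = -⅐ - s/7)
k = -3/7 (k = (-⅐ - ⅐*2) - 1*0 = (-⅐ - 2/7) + 0 = -3/7 + 0 = -3/7 ≈ -0.42857)
15*(k + Q(0)) = 15*(-3/7 + (4 + 0)) = 15*(-3/7 + 4) = 15*(25/7) = 375/7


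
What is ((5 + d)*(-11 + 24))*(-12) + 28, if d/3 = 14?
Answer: -7304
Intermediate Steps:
d = 42 (d = 3*14 = 42)
((5 + d)*(-11 + 24))*(-12) + 28 = ((5 + 42)*(-11 + 24))*(-12) + 28 = (47*13)*(-12) + 28 = 611*(-12) + 28 = -7332 + 28 = -7304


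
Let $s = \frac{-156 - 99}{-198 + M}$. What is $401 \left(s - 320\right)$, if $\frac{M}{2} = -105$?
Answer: $- \frac{1024555}{8} \approx -1.2807 \cdot 10^{5}$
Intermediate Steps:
$M = -210$ ($M = 2 \left(-105\right) = -210$)
$s = \frac{5}{8}$ ($s = \frac{-156 - 99}{-198 - 210} = - \frac{255}{-408} = \left(-255\right) \left(- \frac{1}{408}\right) = \frac{5}{8} \approx 0.625$)
$401 \left(s - 320\right) = 401 \left(\frac{5}{8} - 320\right) = 401 \left(- \frac{2555}{8}\right) = - \frac{1024555}{8}$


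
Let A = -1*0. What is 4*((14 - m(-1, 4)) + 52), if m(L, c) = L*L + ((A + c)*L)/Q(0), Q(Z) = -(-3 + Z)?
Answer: 796/3 ≈ 265.33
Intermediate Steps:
A = 0
Q(Z) = 3 - Z
m(L, c) = L² + L*c/3 (m(L, c) = L*L + ((0 + c)*L)/(3 - 1*0) = L² + (c*L)/(3 + 0) = L² + (L*c)/3 = L² + (L*c)*(⅓) = L² + L*c/3)
4*((14 - m(-1, 4)) + 52) = 4*((14 - (-1)*(4 + 3*(-1))/3) + 52) = 4*((14 - (-1)*(4 - 3)/3) + 52) = 4*((14 - (-1)/3) + 52) = 4*((14 - 1*(-⅓)) + 52) = 4*((14 + ⅓) + 52) = 4*(43/3 + 52) = 4*(199/3) = 796/3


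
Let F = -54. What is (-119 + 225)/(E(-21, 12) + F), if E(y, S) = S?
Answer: -53/21 ≈ -2.5238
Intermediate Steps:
(-119 + 225)/(E(-21, 12) + F) = (-119 + 225)/(12 - 54) = 106/(-42) = 106*(-1/42) = -53/21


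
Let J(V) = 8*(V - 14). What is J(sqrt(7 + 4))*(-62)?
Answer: 6944 - 496*sqrt(11) ≈ 5299.0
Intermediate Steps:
J(V) = -112 + 8*V (J(V) = 8*(-14 + V) = -112 + 8*V)
J(sqrt(7 + 4))*(-62) = (-112 + 8*sqrt(7 + 4))*(-62) = (-112 + 8*sqrt(11))*(-62) = 6944 - 496*sqrt(11)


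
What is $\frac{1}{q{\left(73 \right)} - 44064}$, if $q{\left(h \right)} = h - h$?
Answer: $- \frac{1}{44064} \approx -2.2694 \cdot 10^{-5}$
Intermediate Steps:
$q{\left(h \right)} = 0$
$\frac{1}{q{\left(73 \right)} - 44064} = \frac{1}{0 - 44064} = \frac{1}{-44064} = - \frac{1}{44064}$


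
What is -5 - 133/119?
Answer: -104/17 ≈ -6.1176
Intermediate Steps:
-5 - 133/119 = -5 + (1/119)*(-133) = -5 - 19/17 = -104/17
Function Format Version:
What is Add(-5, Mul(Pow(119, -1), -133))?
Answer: Rational(-104, 17) ≈ -6.1176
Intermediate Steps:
Add(-5, Mul(Pow(119, -1), -133)) = Add(-5, Mul(Rational(1, 119), -133)) = Add(-5, Rational(-19, 17)) = Rational(-104, 17)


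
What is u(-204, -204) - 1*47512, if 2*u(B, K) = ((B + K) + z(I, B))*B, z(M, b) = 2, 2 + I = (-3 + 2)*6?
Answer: -6100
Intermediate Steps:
I = -8 (I = -2 + (-3 + 2)*6 = -2 - 1*6 = -2 - 6 = -8)
u(B, K) = B*(2 + B + K)/2 (u(B, K) = (((B + K) + 2)*B)/2 = ((2 + B + K)*B)/2 = (B*(2 + B + K))/2 = B*(2 + B + K)/2)
u(-204, -204) - 1*47512 = (½)*(-204)*(2 - 204 - 204) - 1*47512 = (½)*(-204)*(-406) - 47512 = 41412 - 47512 = -6100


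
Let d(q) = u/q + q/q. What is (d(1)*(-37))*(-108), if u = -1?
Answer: 0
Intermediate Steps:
d(q) = 1 - 1/q (d(q) = -1/q + q/q = -1/q + 1 = 1 - 1/q)
(d(1)*(-37))*(-108) = (((-1 + 1)/1)*(-37))*(-108) = ((1*0)*(-37))*(-108) = (0*(-37))*(-108) = 0*(-108) = 0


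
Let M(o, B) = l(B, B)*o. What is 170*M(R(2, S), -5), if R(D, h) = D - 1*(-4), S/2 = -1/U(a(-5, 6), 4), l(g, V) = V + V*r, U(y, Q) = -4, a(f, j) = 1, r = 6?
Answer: -35700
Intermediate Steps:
l(g, V) = 7*V (l(g, V) = V + V*6 = V + 6*V = 7*V)
S = ½ (S = 2*(-1/(-4)) = 2*(-1*(-¼)) = 2*(¼) = ½ ≈ 0.50000)
R(D, h) = 4 + D (R(D, h) = D + 4 = 4 + D)
M(o, B) = 7*B*o (M(o, B) = (7*B)*o = 7*B*o)
170*M(R(2, S), -5) = 170*(7*(-5)*(4 + 2)) = 170*(7*(-5)*6) = 170*(-210) = -35700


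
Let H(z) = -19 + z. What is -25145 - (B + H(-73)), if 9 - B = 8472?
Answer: -16590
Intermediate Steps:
B = -8463 (B = 9 - 1*8472 = 9 - 8472 = -8463)
-25145 - (B + H(-73)) = -25145 - (-8463 + (-19 - 73)) = -25145 - (-8463 - 92) = -25145 - 1*(-8555) = -25145 + 8555 = -16590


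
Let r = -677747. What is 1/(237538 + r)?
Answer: -1/440209 ≈ -2.2716e-6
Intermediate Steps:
1/(237538 + r) = 1/(237538 - 677747) = 1/(-440209) = -1/440209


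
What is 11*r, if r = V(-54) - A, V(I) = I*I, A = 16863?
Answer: -153417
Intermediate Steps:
V(I) = I**2
r = -13947 (r = (-54)**2 - 1*16863 = 2916 - 16863 = -13947)
11*r = 11*(-13947) = -153417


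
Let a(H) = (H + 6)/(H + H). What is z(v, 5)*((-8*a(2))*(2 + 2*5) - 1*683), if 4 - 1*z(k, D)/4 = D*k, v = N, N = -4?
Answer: -84000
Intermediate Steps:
v = -4
a(H) = (6 + H)/(2*H) (a(H) = (6 + H)/((2*H)) = (6 + H)*(1/(2*H)) = (6 + H)/(2*H))
z(k, D) = 16 - 4*D*k
z(v, 5)*((-8*a(2))*(2 + 2*5) - 1*683) = (16 - 4*5*(-4))*((-4*(6 + 2)/2)*(2 + 2*5) - 1*683) = (16 + 80)*((-4*8/2)*(2 + 10) - 683) = 96*(-8*2*12 - 683) = 96*(-16*12 - 683) = 96*(-192 - 683) = 96*(-875) = -84000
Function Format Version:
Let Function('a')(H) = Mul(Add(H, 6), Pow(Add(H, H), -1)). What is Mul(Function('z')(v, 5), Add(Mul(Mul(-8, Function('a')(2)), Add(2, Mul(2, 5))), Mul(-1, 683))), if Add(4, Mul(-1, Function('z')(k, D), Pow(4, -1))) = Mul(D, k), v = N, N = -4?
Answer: -84000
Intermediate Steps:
v = -4
Function('a')(H) = Mul(Rational(1, 2), Pow(H, -1), Add(6, H)) (Function('a')(H) = Mul(Add(6, H), Pow(Mul(2, H), -1)) = Mul(Add(6, H), Mul(Rational(1, 2), Pow(H, -1))) = Mul(Rational(1, 2), Pow(H, -1), Add(6, H)))
Function('z')(k, D) = Add(16, Mul(-4, D, k)) (Function('z')(k, D) = Add(16, Mul(-4, Mul(D, k))) = Add(16, Mul(-4, D, k)))
Mul(Function('z')(v, 5), Add(Mul(Mul(-8, Function('a')(2)), Add(2, Mul(2, 5))), Mul(-1, 683))) = Mul(Add(16, Mul(-4, 5, -4)), Add(Mul(Mul(-8, Mul(Rational(1, 2), Pow(2, -1), Add(6, 2))), Add(2, Mul(2, 5))), Mul(-1, 683))) = Mul(Add(16, 80), Add(Mul(Mul(-8, Mul(Rational(1, 2), Rational(1, 2), 8)), Add(2, 10)), -683)) = Mul(96, Add(Mul(Mul(-8, 2), 12), -683)) = Mul(96, Add(Mul(-16, 12), -683)) = Mul(96, Add(-192, -683)) = Mul(96, -875) = -84000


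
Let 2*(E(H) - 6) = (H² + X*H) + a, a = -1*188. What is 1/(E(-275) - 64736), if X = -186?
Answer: -2/2873 ≈ -0.00069614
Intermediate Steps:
a = -188
E(H) = -88 + H²/2 - 93*H (E(H) = 6 + ((H² - 186*H) - 188)/2 = 6 + (-188 + H² - 186*H)/2 = 6 + (-94 + H²/2 - 93*H) = -88 + H²/2 - 93*H)
1/(E(-275) - 64736) = 1/((-88 + (½)*(-275)² - 93*(-275)) - 64736) = 1/((-88 + (½)*75625 + 25575) - 64736) = 1/((-88 + 75625/2 + 25575) - 64736) = 1/(126599/2 - 64736) = 1/(-2873/2) = -2/2873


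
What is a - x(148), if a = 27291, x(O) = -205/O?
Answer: 4039273/148 ≈ 27292.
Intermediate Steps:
a - x(148) = 27291 - (-205)/148 = 27291 - 1*(-205/148) = 27291 + 205/148 = 4039273/148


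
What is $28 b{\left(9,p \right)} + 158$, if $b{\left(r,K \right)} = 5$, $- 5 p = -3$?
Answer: $298$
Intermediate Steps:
$p = \frac{3}{5}$ ($p = \left(- \frac{1}{5}\right) \left(-3\right) = \frac{3}{5} \approx 0.6$)
$28 b{\left(9,p \right)} + 158 = 28 \cdot 5 + 158 = 140 + 158 = 298$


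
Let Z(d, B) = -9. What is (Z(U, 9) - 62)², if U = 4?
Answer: 5041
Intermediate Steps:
(Z(U, 9) - 62)² = (-9 - 62)² = (-71)² = 5041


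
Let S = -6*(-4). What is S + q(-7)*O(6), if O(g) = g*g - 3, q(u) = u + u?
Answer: -438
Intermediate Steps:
q(u) = 2*u
S = 24
O(g) = -3 + g² (O(g) = g² - 3 = -3 + g²)
S + q(-7)*O(6) = 24 + (2*(-7))*(-3 + 6²) = 24 - 14*(-3 + 36) = 24 - 14*33 = 24 - 462 = -438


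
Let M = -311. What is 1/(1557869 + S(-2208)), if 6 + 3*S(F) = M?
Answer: 3/4673290 ≈ 6.4195e-7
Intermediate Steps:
S(F) = -317/3 (S(F) = -2 + (⅓)*(-311) = -2 - 311/3 = -317/3)
1/(1557869 + S(-2208)) = 1/(1557869 - 317/3) = 1/(4673290/3) = 3/4673290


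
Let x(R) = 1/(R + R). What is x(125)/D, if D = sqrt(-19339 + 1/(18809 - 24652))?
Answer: -I*sqrt(660246016854)/28249444500 ≈ -2.8764e-5*I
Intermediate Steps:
x(R) = 1/(2*R)
D = I*sqrt(660246016854)/5843 (D = sqrt(-19339 + 1/(-5843)) = sqrt(-19339 - 1/5843) = sqrt(-112997778/5843) = I*sqrt(660246016854)/5843 ≈ 139.06*I)
x(125)/D = ((1/2)/125)/((I*sqrt(660246016854)/5843)) = ((1/2)*(1/125))*(-I*sqrt(660246016854)/112997778) = (-I*sqrt(660246016854)/112997778)/250 = -I*sqrt(660246016854)/28249444500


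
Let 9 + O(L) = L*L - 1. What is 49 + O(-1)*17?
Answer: -104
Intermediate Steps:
O(L) = -10 + L² (O(L) = -9 + (L*L - 1) = -9 + (L² - 1) = -9 + (-1 + L²) = -10 + L²)
49 + O(-1)*17 = 49 + (-10 + (-1)²)*17 = 49 + (-10 + 1)*17 = 49 - 9*17 = 49 - 153 = -104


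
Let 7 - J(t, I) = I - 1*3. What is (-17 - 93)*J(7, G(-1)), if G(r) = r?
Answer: -1210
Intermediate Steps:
J(t, I) = 10 - I (J(t, I) = 7 - (I - 1*3) = 7 - (I - 3) = 7 - (-3 + I) = 7 + (3 - I) = 10 - I)
(-17 - 93)*J(7, G(-1)) = (-17 - 93)*(10 - 1*(-1)) = -110*(10 + 1) = -110*11 = -1210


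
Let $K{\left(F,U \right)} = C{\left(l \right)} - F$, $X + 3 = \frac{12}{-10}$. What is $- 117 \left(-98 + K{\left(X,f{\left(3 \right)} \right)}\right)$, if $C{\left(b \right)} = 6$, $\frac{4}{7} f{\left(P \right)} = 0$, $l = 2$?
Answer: $\frac{51363}{5} \approx 10273.0$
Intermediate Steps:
$f{\left(P \right)} = 0$ ($f{\left(P \right)} = \frac{7}{4} \cdot 0 = 0$)
$X = - \frac{21}{5}$ ($X = -3 + \frac{12}{-10} = -3 + 12 \left(- \frac{1}{10}\right) = -3 - \frac{6}{5} = - \frac{21}{5} \approx -4.2$)
$K{\left(F,U \right)} = 6 - F$
$- 117 \left(-98 + K{\left(X,f{\left(3 \right)} \right)}\right) = - 117 \left(-98 + \left(6 - - \frac{21}{5}\right)\right) = - 117 \left(-98 + \left(6 + \frac{21}{5}\right)\right) = - 117 \left(-98 + \frac{51}{5}\right) = \left(-117\right) \left(- \frac{439}{5}\right) = \frac{51363}{5}$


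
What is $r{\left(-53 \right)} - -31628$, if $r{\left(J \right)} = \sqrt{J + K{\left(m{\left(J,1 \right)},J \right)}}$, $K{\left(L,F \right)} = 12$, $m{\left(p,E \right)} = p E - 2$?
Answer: $31628 + i \sqrt{41} \approx 31628.0 + 6.4031 i$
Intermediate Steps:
$m{\left(p,E \right)} = -2 + E p$ ($m{\left(p,E \right)} = E p - 2 = -2 + E p$)
$r{\left(J \right)} = \sqrt{12 + J}$ ($r{\left(J \right)} = \sqrt{J + 12} = \sqrt{12 + J}$)
$r{\left(-53 \right)} - -31628 = \sqrt{12 - 53} - -31628 = \sqrt{-41} + 31628 = i \sqrt{41} + 31628 = 31628 + i \sqrt{41}$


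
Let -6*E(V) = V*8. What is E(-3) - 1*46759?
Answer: -46755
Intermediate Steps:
E(V) = -4*V/3 (E(V) = -V*8/6 = -4*V/3)
E(-3) - 1*46759 = -4/3*(-3) - 1*46759 = 4 - 46759 = -46755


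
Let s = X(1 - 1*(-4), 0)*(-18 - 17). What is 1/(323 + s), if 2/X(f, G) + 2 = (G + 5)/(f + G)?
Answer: 1/393 ≈ 0.0025445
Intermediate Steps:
X(f, G) = 2/(-2 + (5 + G)/(G + f)) (X(f, G) = 2/(-2 + (G + 5)/(f + G)) = 2/(-2 + (5 + G)/(G + f)))
s = 70 (s = (2*(-1*0 - (1 - 1*(-4)))/(-5 + 0 + 2*(1 - 1*(-4))))*(-18 - 17) = (2*(0 - (1 + 4))/(-5 + 0 + 2*(1 + 4)))*(-35) = (2*(0 - 1*5)/(-5 + 0 + 2*5))*(-35) = (2*(0 - 5)/(-5 + 0 + 10))*(-35) = (2*(-5)/5)*(-35) = (2*(⅕)*(-5))*(-35) = -2*(-35) = 70)
1/(323 + s) = 1/(323 + 70) = 1/393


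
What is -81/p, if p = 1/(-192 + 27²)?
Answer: -43497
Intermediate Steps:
p = 1/537 (p = 1/(-192 + 729) = 1/537 ≈ 0.0018622)
-81/p = -81/1/537 = -81*537 = -43497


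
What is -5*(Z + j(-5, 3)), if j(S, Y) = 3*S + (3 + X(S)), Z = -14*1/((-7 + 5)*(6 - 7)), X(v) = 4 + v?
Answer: 100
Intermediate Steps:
Z = -7 (Z = -14/((-1*(-2))) = -14/2 = -14*½ = -7)
j(S, Y) = 7 + 4*S (j(S, Y) = 3*S + (3 + (4 + S)) = 3*S + (7 + S) = 7 + 4*S)
-5*(Z + j(-5, 3)) = -5*(-7 + (7 + 4*(-5))) = -5*(-7 + (7 - 20)) = -5*(-7 - 13) = -5*(-20) = 100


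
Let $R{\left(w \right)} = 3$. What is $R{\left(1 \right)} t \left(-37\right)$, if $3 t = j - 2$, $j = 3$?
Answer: $-37$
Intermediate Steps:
$t = \frac{1}{3}$ ($t = \frac{3 - 2}{3} = \frac{1}{3} \cdot 1 = \frac{1}{3} \approx 0.33333$)
$R{\left(1 \right)} t \left(-37\right) = 3 \cdot \frac{1}{3} \left(-37\right) = 1 \left(-37\right) = -37$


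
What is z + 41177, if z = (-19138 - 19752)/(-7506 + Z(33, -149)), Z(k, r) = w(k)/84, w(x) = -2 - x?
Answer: 3709567309/90077 ≈ 41182.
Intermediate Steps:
Z(k, r) = -1/42 - k/84 (Z(k, r) = (-2 - k)/84 = (-2 - k)*(1/84) = -1/42 - k/84)
z = 466680/90077 (z = (-19138 - 19752)/(-7506 + (-1/42 - 1/84*33)) = -38890/(-7506 + (-1/42 - 11/28)) = -38890/(-7506 - 5/12) = -38890/(-90077/12) = -38890*(-12/90077) = 466680/90077 ≈ 5.1809)
z + 41177 = 466680/90077 + 41177 = 3709567309/90077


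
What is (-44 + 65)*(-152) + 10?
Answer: -3182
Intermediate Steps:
(-44 + 65)*(-152) + 10 = 21*(-152) + 10 = -3192 + 10 = -3182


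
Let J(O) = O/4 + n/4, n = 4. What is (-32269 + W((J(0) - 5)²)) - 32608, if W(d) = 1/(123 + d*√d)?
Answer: -12131998/187 ≈ -64877.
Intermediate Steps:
J(O) = 1 + O/4 (J(O) = O/4 + 4/4 = O*(¼) + 4*(¼) = O/4 + 1 = 1 + O/4)
W(d) = 1/(123 + d^(3/2))
(-32269 + W((J(0) - 5)²)) - 32608 = (-32269 + 1/(123 + (((1 + (¼)*0) - 5)²)^(3/2))) - 32608 = (-32269 + 1/(123 + (((1 + 0) - 5)²)^(3/2))) - 32608 = (-32269 + 1/(123 + ((1 - 5)²)^(3/2))) - 32608 = (-32269 + 1/(123 + ((-4)²)^(3/2))) - 32608 = (-32269 + 1/(123 + 16^(3/2))) - 32608 = (-32269 + 1/(123 + 64)) - 32608 = (-32269 + 1/187) - 32608 = -6034302/187 - 32608 = -12131998/187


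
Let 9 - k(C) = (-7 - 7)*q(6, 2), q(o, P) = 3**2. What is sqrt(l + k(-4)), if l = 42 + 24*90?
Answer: sqrt(2337) ≈ 48.343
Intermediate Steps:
q(o, P) = 9
l = 2202 (l = 42 + 2160 = 2202)
k(C) = 135 (k(C) = 9 - (-7 - 7)*9 = 9 - (-14)*9 = 9 - 1*(-126) = 9 + 126 = 135)
sqrt(l + k(-4)) = sqrt(2202 + 135) = sqrt(2337)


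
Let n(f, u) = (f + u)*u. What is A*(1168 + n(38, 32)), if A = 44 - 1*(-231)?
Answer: 937200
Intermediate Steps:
n(f, u) = u*(f + u)
A = 275 (A = 44 + 231 = 275)
A*(1168 + n(38, 32)) = 275*(1168 + 32*(38 + 32)) = 275*(1168 + 32*70) = 275*(1168 + 2240) = 275*3408 = 937200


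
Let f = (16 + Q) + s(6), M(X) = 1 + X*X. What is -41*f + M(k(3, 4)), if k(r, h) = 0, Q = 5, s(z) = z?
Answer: -1106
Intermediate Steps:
M(X) = 1 + X²
f = 27 (f = (16 + 5) + 6 = 21 + 6 = 27)
-41*f + M(k(3, 4)) = -41*27 + (1 + 0²) = -1107 + (1 + 0) = -1107 + 1 = -1106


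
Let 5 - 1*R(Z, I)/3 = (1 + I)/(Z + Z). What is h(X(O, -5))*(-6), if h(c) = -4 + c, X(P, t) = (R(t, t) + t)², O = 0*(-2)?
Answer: -11016/25 ≈ -440.64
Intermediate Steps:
R(Z, I) = 15 - 3*(1 + I)/(2*Z) (R(Z, I) = 15 - 3*(1 + I)/(Z + Z) = 15 - 3*(1 + I)/(2*Z))
O = 0
X(P, t) = (t + 3*(-1 + 9*t)/(2*t))² (X(P, t) = (3*(-1 - t + 10*t)/(2*t) + t)² = (3*(-1 + 9*t)/(2*t) + t)² = (t + 3*(-1 + 9*t)/(2*t))²)
h(X(O, -5))*(-6) = (-4 + (¼)*(-3 + 2*(-5)² + 27*(-5))²/(-5)²)*(-6) = (-4 + (¼)*(1/25)*(-3 + 2*25 - 135)²)*(-6) = (-4 + (¼)*(1/25)*(-3 + 50 - 135)²)*(-6) = (-4 + (¼)*(1/25)*(-88)²)*(-6) = (-4 + (¼)*(1/25)*7744)*(-6) = (-4 + 1936/25)*(-6) = (1836/25)*(-6) = -11016/25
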